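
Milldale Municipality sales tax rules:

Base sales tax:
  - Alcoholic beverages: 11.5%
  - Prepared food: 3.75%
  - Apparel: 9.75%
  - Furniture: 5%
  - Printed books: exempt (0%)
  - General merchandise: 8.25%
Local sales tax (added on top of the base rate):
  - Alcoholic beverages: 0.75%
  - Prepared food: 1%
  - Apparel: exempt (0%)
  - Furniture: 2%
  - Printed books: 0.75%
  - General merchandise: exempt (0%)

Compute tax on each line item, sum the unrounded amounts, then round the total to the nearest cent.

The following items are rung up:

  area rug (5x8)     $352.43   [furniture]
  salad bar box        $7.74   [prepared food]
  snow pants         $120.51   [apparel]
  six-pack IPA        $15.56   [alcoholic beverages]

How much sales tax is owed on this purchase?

Area rug (5x8) $352.43: furniture → 5% + 2% local = 7% → $24.6701
Salad bar box $7.74: prepared food → 3.75% + 1% local = 4.75% → $0.36765
Snow pants $120.51: apparel → 9.75% + 0% local = 9.75% → $11.749725
Six-pack IPA $15.56: alcoholic beverages → 11.5% + 0.75% local = 12.25% → $1.9061
Unrounded tax sum = $38.693575 → $38.69

$38.69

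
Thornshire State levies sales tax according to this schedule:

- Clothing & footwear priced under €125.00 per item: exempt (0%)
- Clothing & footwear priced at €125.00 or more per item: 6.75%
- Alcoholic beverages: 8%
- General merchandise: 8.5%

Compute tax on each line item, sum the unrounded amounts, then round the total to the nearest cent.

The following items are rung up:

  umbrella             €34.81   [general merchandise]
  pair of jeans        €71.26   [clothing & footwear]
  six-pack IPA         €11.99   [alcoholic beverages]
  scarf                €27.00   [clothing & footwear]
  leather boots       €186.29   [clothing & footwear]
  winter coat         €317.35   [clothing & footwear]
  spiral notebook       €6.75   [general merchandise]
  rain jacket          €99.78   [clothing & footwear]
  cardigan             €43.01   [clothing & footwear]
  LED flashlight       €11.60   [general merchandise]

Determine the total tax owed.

€39.47

Umbrella €34.81: general merchandise → 8.5% → €2.95885
Pair of jeans €71.26: clothing & footwear, under €125.00 → 0% → €0.00
Six-pack IPA €11.99: alcoholic beverages → 8% → €0.9592
Scarf €27.00: clothing & footwear, under €125.00 → 0% → €0.00
Leather boots €186.29: clothing & footwear, €125.00 or more → 6.75% → €12.574575
Winter coat €317.35: clothing & footwear, €125.00 or more → 6.75% → €21.421125
Spiral notebook €6.75: general merchandise → 8.5% → €0.57375
Rain jacket €99.78: clothing & footwear, under €125.00 → 0% → €0.00
Cardigan €43.01: clothing & footwear, under €125.00 → 0% → €0.00
LED flashlight €11.60: general merchandise → 8.5% → €0.986
Unrounded tax sum = €39.4735 → €39.47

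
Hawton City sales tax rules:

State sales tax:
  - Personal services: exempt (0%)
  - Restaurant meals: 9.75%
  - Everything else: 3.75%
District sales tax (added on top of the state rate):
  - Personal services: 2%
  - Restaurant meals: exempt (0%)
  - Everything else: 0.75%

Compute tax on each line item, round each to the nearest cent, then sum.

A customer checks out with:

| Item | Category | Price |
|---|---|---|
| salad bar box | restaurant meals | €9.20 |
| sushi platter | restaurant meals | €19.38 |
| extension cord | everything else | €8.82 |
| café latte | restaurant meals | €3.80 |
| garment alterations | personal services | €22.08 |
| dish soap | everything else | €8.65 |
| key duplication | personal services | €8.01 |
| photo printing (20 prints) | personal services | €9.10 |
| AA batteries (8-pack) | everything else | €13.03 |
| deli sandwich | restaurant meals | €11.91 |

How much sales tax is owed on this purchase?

€6.48

Salad bar box €9.20: restaurant meals → 9.75% + 0% district = 9.75% → €0.90
Sushi platter €19.38: restaurant meals → 9.75% + 0% district = 9.75% → €1.89
Extension cord €8.82: everything else → 3.75% + 0.75% district = 4.5% → €0.40
Café latte €3.80: restaurant meals → 9.75% + 0% district = 9.75% → €0.37
Garment alterations €22.08: personal services → 0% + 2% district = 2% → €0.44
Dish soap €8.65: everything else → 3.75% + 0.75% district = 4.5% → €0.39
Key duplication €8.01: personal services → 0% + 2% district = 2% → €0.16
Photo printing (20 prints) €9.10: personal services → 0% + 2% district = 2% → €0.18
AA batteries (8-pack) €13.03: everything else → 3.75% + 0.75% district = 4.5% → €0.59
Deli sandwich €11.91: restaurant meals → 9.75% + 0% district = 9.75% → €1.16
Total tax = €0.90 + €1.89 + €0.40 + €0.37 + €0.44 + €0.39 + €0.16 + €0.18 + €0.59 + €1.16 = €6.48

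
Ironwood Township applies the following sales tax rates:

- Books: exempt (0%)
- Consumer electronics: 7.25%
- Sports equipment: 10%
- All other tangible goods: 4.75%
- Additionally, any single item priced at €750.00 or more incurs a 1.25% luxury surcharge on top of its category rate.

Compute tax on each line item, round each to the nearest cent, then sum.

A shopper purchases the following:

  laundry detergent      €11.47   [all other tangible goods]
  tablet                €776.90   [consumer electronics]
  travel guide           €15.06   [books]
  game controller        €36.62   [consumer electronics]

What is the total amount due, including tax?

Laundry detergent €11.47: all other tangible goods → 4.75% → €0.54
Tablet €776.90: consumer electronics → 7.25% + 1.25% surcharge = 8.5% → €66.04
Travel guide €15.06: books → 0% → €0.00
Game controller €36.62: consumer electronics → 7.25% → €2.65
Subtotal = €840.05; tax = €69.23; total due = €909.28

€909.28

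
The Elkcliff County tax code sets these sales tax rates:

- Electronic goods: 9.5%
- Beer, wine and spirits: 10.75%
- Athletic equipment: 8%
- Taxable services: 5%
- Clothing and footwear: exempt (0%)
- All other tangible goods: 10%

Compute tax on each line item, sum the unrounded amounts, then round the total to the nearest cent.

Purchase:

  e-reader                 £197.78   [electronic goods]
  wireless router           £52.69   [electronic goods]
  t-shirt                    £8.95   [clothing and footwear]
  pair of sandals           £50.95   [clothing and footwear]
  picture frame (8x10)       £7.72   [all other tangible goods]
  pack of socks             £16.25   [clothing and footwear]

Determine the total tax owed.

E-reader £197.78: electronic goods → 9.5% → £18.7891
Wireless router £52.69: electronic goods → 9.5% → £5.00555
T-shirt £8.95: clothing and footwear → 0% → £0.00
Pair of sandals £50.95: clothing and footwear → 0% → £0.00
Picture frame (8x10) £7.72: all other tangible goods → 10% → £0.772
Pack of socks £16.25: clothing and footwear → 0% → £0.00
Unrounded tax sum = £24.56665 → £24.57

£24.57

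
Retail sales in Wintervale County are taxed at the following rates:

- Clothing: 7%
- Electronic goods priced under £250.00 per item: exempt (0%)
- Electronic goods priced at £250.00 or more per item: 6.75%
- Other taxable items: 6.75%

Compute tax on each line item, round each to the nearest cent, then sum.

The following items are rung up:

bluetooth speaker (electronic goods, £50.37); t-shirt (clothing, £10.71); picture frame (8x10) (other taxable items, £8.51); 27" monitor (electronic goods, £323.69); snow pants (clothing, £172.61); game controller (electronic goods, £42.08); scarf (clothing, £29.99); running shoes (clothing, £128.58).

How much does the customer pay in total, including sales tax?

Bluetooth speaker £50.37: electronic goods, under £250.00 → 0% → £0.00
T-shirt £10.71: clothing → 7% → £0.75
Picture frame (8x10) £8.51: other taxable items → 6.75% → £0.57
27" monitor £323.69: electronic goods, £250.00 or more → 6.75% → £21.85
Snow pants £172.61: clothing → 7% → £12.08
Game controller £42.08: electronic goods, under £250.00 → 0% → £0.00
Scarf £29.99: clothing → 7% → £2.10
Running shoes £128.58: clothing → 7% → £9.00
Subtotal = £766.54; tax = £46.35; total due = £812.89

£812.89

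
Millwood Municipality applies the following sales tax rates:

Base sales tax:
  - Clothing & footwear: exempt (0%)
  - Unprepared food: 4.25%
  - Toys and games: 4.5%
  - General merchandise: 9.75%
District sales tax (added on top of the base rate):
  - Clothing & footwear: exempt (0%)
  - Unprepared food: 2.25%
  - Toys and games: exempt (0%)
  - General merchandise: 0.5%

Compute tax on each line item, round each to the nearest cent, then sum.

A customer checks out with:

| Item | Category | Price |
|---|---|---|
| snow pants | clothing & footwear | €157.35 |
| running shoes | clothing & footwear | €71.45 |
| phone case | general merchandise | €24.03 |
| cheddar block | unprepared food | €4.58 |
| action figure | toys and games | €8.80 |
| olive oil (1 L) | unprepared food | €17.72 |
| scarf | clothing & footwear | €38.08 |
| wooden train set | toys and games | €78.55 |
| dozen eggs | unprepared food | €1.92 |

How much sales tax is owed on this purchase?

€7.96

Snow pants €157.35: clothing & footwear → 0% + 0% district = 0% → €0.00
Running shoes €71.45: clothing & footwear → 0% + 0% district = 0% → €0.00
Phone case €24.03: general merchandise → 9.75% + 0.5% district = 10.25% → €2.46
Cheddar block €4.58: unprepared food → 4.25% + 2.25% district = 6.5% → €0.30
Action figure €8.80: toys and games → 4.5% + 0% district = 4.5% → €0.40
Olive oil (1 L) €17.72: unprepared food → 4.25% + 2.25% district = 6.5% → €1.15
Scarf €38.08: clothing & footwear → 0% + 0% district = 0% → €0.00
Wooden train set €78.55: toys and games → 4.5% + 0% district = 4.5% → €3.53
Dozen eggs €1.92: unprepared food → 4.25% + 2.25% district = 6.5% → €0.12
Total tax = €2.46 + €0.30 + €0.40 + €1.15 + €3.53 + €0.12 = €7.96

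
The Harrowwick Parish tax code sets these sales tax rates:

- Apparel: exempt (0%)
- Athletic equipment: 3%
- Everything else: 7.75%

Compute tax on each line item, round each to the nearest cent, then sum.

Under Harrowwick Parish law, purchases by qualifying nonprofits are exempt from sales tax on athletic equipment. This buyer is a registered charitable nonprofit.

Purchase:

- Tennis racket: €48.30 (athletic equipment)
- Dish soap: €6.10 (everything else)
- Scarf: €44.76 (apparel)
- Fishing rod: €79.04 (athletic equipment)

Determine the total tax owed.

€0.47

Tennis racket €48.30: athletic equipment, buyer-exempt → 0% → €0.00
Dish soap €6.10: everything else → 7.75% → €0.47
Scarf €44.76: apparel → 0% → €0.00
Fishing rod €79.04: athletic equipment, buyer-exempt → 0% → €0.00
Total tax = €0.47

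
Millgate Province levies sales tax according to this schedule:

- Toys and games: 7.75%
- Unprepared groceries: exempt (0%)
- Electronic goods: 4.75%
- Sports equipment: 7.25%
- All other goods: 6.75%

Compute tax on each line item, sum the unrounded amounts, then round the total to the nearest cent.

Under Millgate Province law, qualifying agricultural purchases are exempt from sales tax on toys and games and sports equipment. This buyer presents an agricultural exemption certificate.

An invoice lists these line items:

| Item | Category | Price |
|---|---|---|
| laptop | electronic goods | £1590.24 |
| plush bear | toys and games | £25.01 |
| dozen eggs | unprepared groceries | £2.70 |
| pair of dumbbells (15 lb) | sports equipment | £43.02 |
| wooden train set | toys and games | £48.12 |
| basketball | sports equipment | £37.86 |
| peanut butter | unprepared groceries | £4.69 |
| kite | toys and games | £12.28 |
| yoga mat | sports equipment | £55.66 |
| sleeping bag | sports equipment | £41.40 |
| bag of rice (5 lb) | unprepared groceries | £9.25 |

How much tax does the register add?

Laptop £1590.24: electronic goods → 4.75% → £75.5364
Plush bear £25.01: toys and games, buyer-exempt → 0% → £0.00
Dozen eggs £2.70: unprepared groceries → 0% → £0.00
Pair of dumbbells (15 lb) £43.02: sports equipment, buyer-exempt → 0% → £0.00
Wooden train set £48.12: toys and games, buyer-exempt → 0% → £0.00
Basketball £37.86: sports equipment, buyer-exempt → 0% → £0.00
Peanut butter £4.69: unprepared groceries → 0% → £0.00
Kite £12.28: toys and games, buyer-exempt → 0% → £0.00
Yoga mat £55.66: sports equipment, buyer-exempt → 0% → £0.00
Sleeping bag £41.40: sports equipment, buyer-exempt → 0% → £0.00
Bag of rice (5 lb) £9.25: unprepared groceries → 0% → £0.00
Unrounded tax sum = £75.5364 → £75.54

£75.54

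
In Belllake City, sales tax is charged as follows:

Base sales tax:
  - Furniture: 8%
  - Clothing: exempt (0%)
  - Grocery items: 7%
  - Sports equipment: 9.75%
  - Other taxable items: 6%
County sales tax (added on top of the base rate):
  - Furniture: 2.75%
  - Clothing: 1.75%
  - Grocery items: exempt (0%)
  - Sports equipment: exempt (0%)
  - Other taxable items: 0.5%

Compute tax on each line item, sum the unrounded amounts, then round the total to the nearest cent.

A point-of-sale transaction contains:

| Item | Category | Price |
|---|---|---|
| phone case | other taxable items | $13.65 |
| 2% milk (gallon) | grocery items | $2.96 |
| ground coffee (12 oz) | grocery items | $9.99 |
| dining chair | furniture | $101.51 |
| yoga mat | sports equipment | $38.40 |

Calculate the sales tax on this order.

$16.45

Phone case $13.65: other taxable items → 6% + 0.5% county = 6.5% → $0.88725
2% milk (gallon) $2.96: grocery items → 7% + 0% county = 7% → $0.2072
Ground coffee (12 oz) $9.99: grocery items → 7% + 0% county = 7% → $0.6993
Dining chair $101.51: furniture → 8% + 2.75% county = 10.75% → $10.912325
Yoga mat $38.40: sports equipment → 9.75% + 0% county = 9.75% → $3.744
Unrounded tax sum = $16.450075 → $16.45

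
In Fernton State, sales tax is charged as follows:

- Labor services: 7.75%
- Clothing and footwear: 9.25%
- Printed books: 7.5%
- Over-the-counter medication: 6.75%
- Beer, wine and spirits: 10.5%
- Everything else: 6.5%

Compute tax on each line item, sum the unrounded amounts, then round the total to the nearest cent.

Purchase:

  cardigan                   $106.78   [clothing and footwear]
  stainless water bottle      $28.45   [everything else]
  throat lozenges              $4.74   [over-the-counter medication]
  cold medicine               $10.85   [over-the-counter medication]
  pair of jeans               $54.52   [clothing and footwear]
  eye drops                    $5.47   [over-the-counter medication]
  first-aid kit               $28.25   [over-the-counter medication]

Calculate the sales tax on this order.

$20.10

Cardigan $106.78: clothing and footwear → 9.25% → $9.87715
Stainless water bottle $28.45: everything else → 6.5% → $1.84925
Throat lozenges $4.74: over-the-counter medication → 6.75% → $0.31995
Cold medicine $10.85: over-the-counter medication → 6.75% → $0.732375
Pair of jeans $54.52: clothing and footwear → 9.25% → $5.0431
Eye drops $5.47: over-the-counter medication → 6.75% → $0.369225
First-aid kit $28.25: over-the-counter medication → 6.75% → $1.906875
Unrounded tax sum = $20.097925 → $20.10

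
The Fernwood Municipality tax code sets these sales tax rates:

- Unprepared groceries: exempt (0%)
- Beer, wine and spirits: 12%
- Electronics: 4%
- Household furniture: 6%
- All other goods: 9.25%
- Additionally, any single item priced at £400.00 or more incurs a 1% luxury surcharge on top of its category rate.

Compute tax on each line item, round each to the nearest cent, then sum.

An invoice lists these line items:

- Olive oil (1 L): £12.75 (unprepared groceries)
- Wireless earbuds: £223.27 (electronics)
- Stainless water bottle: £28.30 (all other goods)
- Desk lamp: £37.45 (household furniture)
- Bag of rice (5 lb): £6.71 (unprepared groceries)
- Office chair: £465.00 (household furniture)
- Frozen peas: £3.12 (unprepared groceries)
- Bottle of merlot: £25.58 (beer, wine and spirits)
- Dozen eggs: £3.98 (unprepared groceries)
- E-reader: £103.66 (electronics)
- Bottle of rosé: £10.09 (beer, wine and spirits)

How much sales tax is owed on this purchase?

£54.78

Olive oil (1 L) £12.75: unprepared groceries → 0% → £0.00
Wireless earbuds £223.27: electronics → 4% → £8.93
Stainless water bottle £28.30: all other goods → 9.25% → £2.62
Desk lamp £37.45: household furniture → 6% → £2.25
Bag of rice (5 lb) £6.71: unprepared groceries → 0% → £0.00
Office chair £465.00: household furniture → 6% + 1% surcharge = 7% → £32.55
Frozen peas £3.12: unprepared groceries → 0% → £0.00
Bottle of merlot £25.58: beer, wine and spirits → 12% → £3.07
Dozen eggs £3.98: unprepared groceries → 0% → £0.00
E-reader £103.66: electronics → 4% → £4.15
Bottle of rosé £10.09: beer, wine and spirits → 12% → £1.21
Total tax = £8.93 + £2.62 + £2.25 + £32.55 + £3.07 + £4.15 + £1.21 = £54.78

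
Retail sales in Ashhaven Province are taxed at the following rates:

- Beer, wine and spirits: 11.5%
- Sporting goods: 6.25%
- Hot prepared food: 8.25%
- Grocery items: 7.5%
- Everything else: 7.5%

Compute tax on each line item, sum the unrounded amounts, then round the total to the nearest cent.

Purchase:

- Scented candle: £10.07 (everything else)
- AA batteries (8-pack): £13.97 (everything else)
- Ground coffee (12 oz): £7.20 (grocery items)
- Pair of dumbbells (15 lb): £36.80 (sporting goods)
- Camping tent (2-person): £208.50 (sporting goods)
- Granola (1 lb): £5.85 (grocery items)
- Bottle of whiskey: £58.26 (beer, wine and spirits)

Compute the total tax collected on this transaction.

£24.81

Scented candle £10.07: everything else → 7.5% → £0.75525
AA batteries (8-pack) £13.97: everything else → 7.5% → £1.04775
Ground coffee (12 oz) £7.20: grocery items → 7.5% → £0.54
Pair of dumbbells (15 lb) £36.80: sporting goods → 6.25% → £2.30
Camping tent (2-person) £208.50: sporting goods → 6.25% → £13.03125
Granola (1 lb) £5.85: grocery items → 7.5% → £0.43875
Bottle of whiskey £58.26: beer, wine and spirits → 11.5% → £6.6999
Unrounded tax sum = £24.8129 → £24.81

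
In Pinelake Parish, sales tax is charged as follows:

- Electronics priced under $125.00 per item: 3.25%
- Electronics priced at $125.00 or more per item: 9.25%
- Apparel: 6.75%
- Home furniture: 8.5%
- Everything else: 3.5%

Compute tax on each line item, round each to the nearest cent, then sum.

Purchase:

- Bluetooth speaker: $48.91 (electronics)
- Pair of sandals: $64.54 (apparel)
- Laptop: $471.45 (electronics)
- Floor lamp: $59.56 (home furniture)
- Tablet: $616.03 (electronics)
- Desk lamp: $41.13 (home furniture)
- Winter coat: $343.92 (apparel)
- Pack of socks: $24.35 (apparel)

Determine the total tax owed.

Bluetooth speaker $48.91: electronics, under $125.00 → 3.25% → $1.59
Pair of sandals $64.54: apparel → 6.75% → $4.36
Laptop $471.45: electronics, $125.00 or more → 9.25% → $43.61
Floor lamp $59.56: home furniture → 8.5% → $5.06
Tablet $616.03: electronics, $125.00 or more → 9.25% → $56.98
Desk lamp $41.13: home furniture → 8.5% → $3.50
Winter coat $343.92: apparel → 6.75% → $23.21
Pack of socks $24.35: apparel → 6.75% → $1.64
Total tax = $1.59 + $4.36 + $43.61 + $5.06 + $56.98 + $3.50 + $23.21 + $1.64 = $139.95

$139.95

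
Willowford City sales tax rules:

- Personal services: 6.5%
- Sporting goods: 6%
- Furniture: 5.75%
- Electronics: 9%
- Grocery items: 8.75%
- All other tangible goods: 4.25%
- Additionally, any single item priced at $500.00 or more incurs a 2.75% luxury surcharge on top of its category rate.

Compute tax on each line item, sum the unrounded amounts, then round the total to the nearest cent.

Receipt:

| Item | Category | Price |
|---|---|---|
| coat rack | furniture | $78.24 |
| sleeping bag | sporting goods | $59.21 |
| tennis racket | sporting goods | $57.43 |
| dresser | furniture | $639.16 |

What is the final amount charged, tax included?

$899.87

Coat rack $78.24: furniture → 5.75% → $4.4988
Sleeping bag $59.21: sporting goods → 6% → $3.5526
Tennis racket $57.43: sporting goods → 6% → $3.4458
Dresser $639.16: furniture → 5.75% + 2.75% surcharge = 8.5% → $54.3286
Subtotal = $834.04; unrounded tax = $65.8258 → $65.83; total due = $899.87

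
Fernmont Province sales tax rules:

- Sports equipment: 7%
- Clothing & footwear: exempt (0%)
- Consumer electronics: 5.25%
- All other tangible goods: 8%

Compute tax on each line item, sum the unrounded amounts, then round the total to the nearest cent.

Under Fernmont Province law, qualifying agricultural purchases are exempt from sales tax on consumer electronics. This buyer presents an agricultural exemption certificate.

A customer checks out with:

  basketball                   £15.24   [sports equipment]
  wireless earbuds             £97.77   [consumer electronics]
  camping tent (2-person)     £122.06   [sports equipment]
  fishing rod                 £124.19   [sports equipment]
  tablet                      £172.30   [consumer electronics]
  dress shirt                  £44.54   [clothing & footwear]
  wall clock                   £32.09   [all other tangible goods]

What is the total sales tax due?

£20.87

Basketball £15.24: sports equipment → 7% → £1.0668
Wireless earbuds £97.77: consumer electronics, buyer-exempt → 0% → £0.00
Camping tent (2-person) £122.06: sports equipment → 7% → £8.5442
Fishing rod £124.19: sports equipment → 7% → £8.6933
Tablet £172.30: consumer electronics, buyer-exempt → 0% → £0.00
Dress shirt £44.54: clothing & footwear → 0% → £0.00
Wall clock £32.09: all other tangible goods → 8% → £2.5672
Unrounded tax sum = £20.8715 → £20.87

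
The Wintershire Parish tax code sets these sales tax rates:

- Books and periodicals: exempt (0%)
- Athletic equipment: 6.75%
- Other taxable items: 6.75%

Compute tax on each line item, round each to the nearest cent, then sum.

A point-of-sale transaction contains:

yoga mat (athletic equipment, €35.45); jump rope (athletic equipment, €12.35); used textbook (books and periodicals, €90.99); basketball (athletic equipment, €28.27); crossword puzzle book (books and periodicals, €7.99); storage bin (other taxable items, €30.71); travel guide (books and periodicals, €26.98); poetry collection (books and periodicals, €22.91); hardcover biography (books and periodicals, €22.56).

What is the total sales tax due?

Yoga mat €35.45: athletic equipment → 6.75% → €2.39
Jump rope €12.35: athletic equipment → 6.75% → €0.83
Used textbook €90.99: books and periodicals → 0% → €0.00
Basketball €28.27: athletic equipment → 6.75% → €1.91
Crossword puzzle book €7.99: books and periodicals → 0% → €0.00
Storage bin €30.71: other taxable items → 6.75% → €2.07
Travel guide €26.98: books and periodicals → 0% → €0.00
Poetry collection €22.91: books and periodicals → 0% → €0.00
Hardcover biography €22.56: books and periodicals → 0% → €0.00
Total tax = €2.39 + €0.83 + €1.91 + €2.07 = €7.20

€7.20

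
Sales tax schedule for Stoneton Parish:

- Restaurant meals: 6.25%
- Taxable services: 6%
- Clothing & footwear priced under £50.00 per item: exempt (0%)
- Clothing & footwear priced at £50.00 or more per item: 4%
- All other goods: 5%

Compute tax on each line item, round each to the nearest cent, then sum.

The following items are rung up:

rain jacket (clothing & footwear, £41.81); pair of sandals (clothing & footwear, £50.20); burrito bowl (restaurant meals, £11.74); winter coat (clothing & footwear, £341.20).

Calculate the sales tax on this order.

Rain jacket £41.81: clothing & footwear, under £50.00 → 0% → £0.00
Pair of sandals £50.20: clothing & footwear, £50.00 or more → 4% → £2.01
Burrito bowl £11.74: restaurant meals → 6.25% → £0.73
Winter coat £341.20: clothing & footwear, £50.00 or more → 4% → £13.65
Total tax = £2.01 + £0.73 + £13.65 = £16.39

£16.39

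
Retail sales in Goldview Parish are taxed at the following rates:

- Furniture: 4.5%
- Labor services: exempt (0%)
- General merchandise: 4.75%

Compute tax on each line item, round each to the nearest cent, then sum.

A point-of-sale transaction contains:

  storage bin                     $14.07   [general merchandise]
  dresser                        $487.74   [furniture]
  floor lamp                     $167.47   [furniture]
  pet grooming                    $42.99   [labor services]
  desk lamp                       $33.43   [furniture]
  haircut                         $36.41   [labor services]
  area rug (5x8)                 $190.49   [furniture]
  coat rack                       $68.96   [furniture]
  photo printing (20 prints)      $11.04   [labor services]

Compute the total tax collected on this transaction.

Storage bin $14.07: general merchandise → 4.75% → $0.67
Dresser $487.74: furniture → 4.5% → $21.95
Floor lamp $167.47: furniture → 4.5% → $7.54
Pet grooming $42.99: labor services → 0% → $0.00
Desk lamp $33.43: furniture → 4.5% → $1.50
Haircut $36.41: labor services → 0% → $0.00
Area rug (5x8) $190.49: furniture → 4.5% → $8.57
Coat rack $68.96: furniture → 4.5% → $3.10
Photo printing (20 prints) $11.04: labor services → 0% → $0.00
Total tax = $0.67 + $21.95 + $7.54 + $1.50 + $8.57 + $3.10 = $43.33

$43.33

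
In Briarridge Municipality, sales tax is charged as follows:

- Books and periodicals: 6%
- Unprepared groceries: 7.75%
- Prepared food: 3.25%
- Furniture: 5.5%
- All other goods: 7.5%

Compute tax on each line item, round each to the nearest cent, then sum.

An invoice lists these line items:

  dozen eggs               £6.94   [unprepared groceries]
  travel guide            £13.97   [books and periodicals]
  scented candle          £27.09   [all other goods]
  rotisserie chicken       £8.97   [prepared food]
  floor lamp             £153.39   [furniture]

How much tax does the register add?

£12.14

Dozen eggs £6.94: unprepared groceries → 7.75% → £0.54
Travel guide £13.97: books and periodicals → 6% → £0.84
Scented candle £27.09: all other goods → 7.5% → £2.03
Rotisserie chicken £8.97: prepared food → 3.25% → £0.29
Floor lamp £153.39: furniture → 5.5% → £8.44
Total tax = £0.54 + £0.84 + £2.03 + £0.29 + £8.44 = £12.14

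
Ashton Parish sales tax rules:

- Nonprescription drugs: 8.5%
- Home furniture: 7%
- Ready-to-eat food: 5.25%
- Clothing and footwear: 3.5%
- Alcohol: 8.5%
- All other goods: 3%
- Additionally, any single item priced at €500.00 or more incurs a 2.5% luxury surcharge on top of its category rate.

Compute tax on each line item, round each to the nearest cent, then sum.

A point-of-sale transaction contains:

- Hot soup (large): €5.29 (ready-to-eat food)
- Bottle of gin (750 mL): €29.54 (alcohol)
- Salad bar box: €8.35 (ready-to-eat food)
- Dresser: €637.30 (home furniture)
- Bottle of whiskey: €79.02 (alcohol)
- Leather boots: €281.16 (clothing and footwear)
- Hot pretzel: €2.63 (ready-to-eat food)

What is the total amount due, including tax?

€1123.76

Hot soup (large) €5.29: ready-to-eat food → 5.25% → €0.28
Bottle of gin (750 mL) €29.54: alcohol → 8.5% → €2.51
Salad bar box €8.35: ready-to-eat food → 5.25% → €0.44
Dresser €637.30: home furniture → 7% + 2.5% surcharge = 9.5% → €60.54
Bottle of whiskey €79.02: alcohol → 8.5% → €6.72
Leather boots €281.16: clothing and footwear → 3.5% → €9.84
Hot pretzel €2.63: ready-to-eat food → 5.25% → €0.14
Subtotal = €1043.29; tax = €80.47; total due = €1123.76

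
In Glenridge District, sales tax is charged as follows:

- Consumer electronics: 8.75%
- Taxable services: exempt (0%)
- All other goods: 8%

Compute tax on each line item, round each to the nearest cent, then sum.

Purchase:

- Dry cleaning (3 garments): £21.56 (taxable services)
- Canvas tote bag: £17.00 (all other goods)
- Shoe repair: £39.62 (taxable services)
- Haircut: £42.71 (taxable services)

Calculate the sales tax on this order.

Dry cleaning (3 garments) £21.56: taxable services → 0% → £0.00
Canvas tote bag £17.00: all other goods → 8% → £1.36
Shoe repair £39.62: taxable services → 0% → £0.00
Haircut £42.71: taxable services → 0% → £0.00
Total tax = £1.36

£1.36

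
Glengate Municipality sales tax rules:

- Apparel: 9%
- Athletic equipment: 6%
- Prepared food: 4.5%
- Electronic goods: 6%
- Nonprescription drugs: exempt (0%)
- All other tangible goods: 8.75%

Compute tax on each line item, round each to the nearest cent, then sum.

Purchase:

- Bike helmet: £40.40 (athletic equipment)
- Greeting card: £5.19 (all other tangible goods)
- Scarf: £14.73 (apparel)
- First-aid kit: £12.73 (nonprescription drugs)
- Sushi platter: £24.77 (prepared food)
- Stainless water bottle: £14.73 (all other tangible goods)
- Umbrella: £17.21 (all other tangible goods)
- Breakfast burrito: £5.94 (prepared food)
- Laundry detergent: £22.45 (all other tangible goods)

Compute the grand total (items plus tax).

Bike helmet £40.40: athletic equipment → 6% → £2.42
Greeting card £5.19: all other tangible goods → 8.75% → £0.45
Scarf £14.73: apparel → 9% → £1.33
First-aid kit £12.73: nonprescription drugs → 0% → £0.00
Sushi platter £24.77: prepared food → 4.5% → £1.11
Stainless water bottle £14.73: all other tangible goods → 8.75% → £1.29
Umbrella £17.21: all other tangible goods → 8.75% → £1.51
Breakfast burrito £5.94: prepared food → 4.5% → £0.27
Laundry detergent £22.45: all other tangible goods → 8.75% → £1.96
Subtotal = £158.15; tax = £10.34; total due = £168.49

£168.49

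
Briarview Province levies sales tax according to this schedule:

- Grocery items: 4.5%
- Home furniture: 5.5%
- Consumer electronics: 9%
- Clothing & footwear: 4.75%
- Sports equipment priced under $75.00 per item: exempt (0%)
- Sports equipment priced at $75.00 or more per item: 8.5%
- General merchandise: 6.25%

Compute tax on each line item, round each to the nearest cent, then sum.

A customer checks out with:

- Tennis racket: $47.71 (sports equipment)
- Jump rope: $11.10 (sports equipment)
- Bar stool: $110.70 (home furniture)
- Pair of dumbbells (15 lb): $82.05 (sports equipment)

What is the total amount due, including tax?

Tennis racket $47.71: sports equipment, under $75.00 → 0% → $0.00
Jump rope $11.10: sports equipment, under $75.00 → 0% → $0.00
Bar stool $110.70: home furniture → 5.5% → $6.09
Pair of dumbbells (15 lb) $82.05: sports equipment, $75.00 or more → 8.5% → $6.97
Subtotal = $251.56; tax = $13.06; total due = $264.62

$264.62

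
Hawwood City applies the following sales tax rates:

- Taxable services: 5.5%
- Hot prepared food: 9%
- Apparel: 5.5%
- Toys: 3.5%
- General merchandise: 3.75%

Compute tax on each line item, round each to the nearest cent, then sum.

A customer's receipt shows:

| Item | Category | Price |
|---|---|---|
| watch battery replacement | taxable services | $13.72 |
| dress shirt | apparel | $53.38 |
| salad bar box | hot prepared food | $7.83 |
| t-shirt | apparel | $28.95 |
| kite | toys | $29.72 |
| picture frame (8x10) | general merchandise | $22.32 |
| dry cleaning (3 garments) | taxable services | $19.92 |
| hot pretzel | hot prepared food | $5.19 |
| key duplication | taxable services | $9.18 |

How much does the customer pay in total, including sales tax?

Watch battery replacement $13.72: taxable services → 5.5% → $0.75
Dress shirt $53.38: apparel → 5.5% → $2.94
Salad bar box $7.83: hot prepared food → 9% → $0.70
T-shirt $28.95: apparel → 5.5% → $1.59
Kite $29.72: toys → 3.5% → $1.04
Picture frame (8x10) $22.32: general merchandise → 3.75% → $0.84
Dry cleaning (3 garments) $19.92: taxable services → 5.5% → $1.10
Hot pretzel $5.19: hot prepared food → 9% → $0.47
Key duplication $9.18: taxable services → 5.5% → $0.50
Subtotal = $190.21; tax = $9.93; total due = $200.14

$200.14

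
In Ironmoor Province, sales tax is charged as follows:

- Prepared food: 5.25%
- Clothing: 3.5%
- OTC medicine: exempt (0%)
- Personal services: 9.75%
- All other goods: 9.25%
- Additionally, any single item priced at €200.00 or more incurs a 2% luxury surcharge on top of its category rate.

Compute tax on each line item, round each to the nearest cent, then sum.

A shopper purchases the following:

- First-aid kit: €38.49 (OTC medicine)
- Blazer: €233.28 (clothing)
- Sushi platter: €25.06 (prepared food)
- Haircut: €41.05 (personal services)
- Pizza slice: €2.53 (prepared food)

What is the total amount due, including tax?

First-aid kit €38.49: OTC medicine → 0% → €0.00
Blazer €233.28: clothing → 3.5% + 2% surcharge = 5.5% → €12.83
Sushi platter €25.06: prepared food → 5.25% → €1.32
Haircut €41.05: personal services → 9.75% → €4.00
Pizza slice €2.53: prepared food → 5.25% → €0.13
Subtotal = €340.41; tax = €18.28; total due = €358.69

€358.69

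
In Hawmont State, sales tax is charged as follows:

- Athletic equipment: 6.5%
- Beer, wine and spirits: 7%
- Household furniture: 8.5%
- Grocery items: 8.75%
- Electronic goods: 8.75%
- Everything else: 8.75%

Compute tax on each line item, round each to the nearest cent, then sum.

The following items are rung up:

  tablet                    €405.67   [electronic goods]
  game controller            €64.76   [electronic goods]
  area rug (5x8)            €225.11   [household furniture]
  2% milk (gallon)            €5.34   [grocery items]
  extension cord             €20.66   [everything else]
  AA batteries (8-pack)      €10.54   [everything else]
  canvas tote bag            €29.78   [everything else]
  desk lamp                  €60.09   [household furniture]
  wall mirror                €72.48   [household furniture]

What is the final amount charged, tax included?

Tablet €405.67: electronic goods → 8.75% → €35.50
Game controller €64.76: electronic goods → 8.75% → €5.67
Area rug (5x8) €225.11: household furniture → 8.5% → €19.13
2% milk (gallon) €5.34: grocery items → 8.75% → €0.47
Extension cord €20.66: everything else → 8.75% → €1.81
AA batteries (8-pack) €10.54: everything else → 8.75% → €0.92
Canvas tote bag €29.78: everything else → 8.75% → €2.61
Desk lamp €60.09: household furniture → 8.5% → €5.11
Wall mirror €72.48: household furniture → 8.5% → €6.16
Subtotal = €894.43; tax = €77.38; total due = €971.81

€971.81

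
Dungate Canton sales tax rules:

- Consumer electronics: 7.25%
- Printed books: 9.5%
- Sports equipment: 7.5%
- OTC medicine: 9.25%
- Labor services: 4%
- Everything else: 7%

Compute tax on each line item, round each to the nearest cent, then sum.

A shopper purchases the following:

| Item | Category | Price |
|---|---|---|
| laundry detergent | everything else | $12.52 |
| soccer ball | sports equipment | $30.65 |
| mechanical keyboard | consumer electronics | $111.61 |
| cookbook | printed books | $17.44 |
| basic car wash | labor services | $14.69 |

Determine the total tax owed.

$13.52

Laundry detergent $12.52: everything else → 7% → $0.88
Soccer ball $30.65: sports equipment → 7.5% → $2.30
Mechanical keyboard $111.61: consumer electronics → 7.25% → $8.09
Cookbook $17.44: printed books → 9.5% → $1.66
Basic car wash $14.69: labor services → 4% → $0.59
Total tax = $0.88 + $2.30 + $8.09 + $1.66 + $0.59 = $13.52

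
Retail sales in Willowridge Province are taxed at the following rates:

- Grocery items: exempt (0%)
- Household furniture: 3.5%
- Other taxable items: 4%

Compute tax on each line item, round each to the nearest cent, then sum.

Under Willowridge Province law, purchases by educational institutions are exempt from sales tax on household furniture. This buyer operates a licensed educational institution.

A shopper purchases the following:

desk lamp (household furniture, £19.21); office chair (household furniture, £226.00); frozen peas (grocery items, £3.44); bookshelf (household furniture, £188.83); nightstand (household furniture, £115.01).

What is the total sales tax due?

£0.00

Desk lamp £19.21: household furniture, buyer-exempt → 0% → £0.00
Office chair £226.00: household furniture, buyer-exempt → 0% → £0.00
Frozen peas £3.44: grocery items → 0% → £0.00
Bookshelf £188.83: household furniture, buyer-exempt → 0% → £0.00
Nightstand £115.01: household furniture, buyer-exempt → 0% → £0.00
Total tax = £0.00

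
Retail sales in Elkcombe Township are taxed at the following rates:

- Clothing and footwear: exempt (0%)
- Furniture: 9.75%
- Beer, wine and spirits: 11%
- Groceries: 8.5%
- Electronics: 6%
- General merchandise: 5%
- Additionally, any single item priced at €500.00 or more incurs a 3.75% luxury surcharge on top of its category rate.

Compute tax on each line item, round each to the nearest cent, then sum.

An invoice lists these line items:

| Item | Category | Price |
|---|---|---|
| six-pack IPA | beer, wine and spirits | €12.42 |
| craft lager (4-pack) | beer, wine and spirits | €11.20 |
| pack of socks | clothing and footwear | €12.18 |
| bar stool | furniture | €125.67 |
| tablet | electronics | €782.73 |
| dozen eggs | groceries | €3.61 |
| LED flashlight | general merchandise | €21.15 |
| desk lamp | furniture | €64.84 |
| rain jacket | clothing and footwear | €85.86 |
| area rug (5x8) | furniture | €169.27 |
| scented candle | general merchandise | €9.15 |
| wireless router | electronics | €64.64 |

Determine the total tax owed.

Six-pack IPA €12.42: beer, wine and spirits → 11% → €1.37
Craft lager (4-pack) €11.20: beer, wine and spirits → 11% → €1.23
Pack of socks €12.18: clothing and footwear → 0% → €0.00
Bar stool €125.67: furniture → 9.75% → €12.25
Tablet €782.73: electronics → 6% + 3.75% surcharge = 9.75% → €76.32
Dozen eggs €3.61: groceries → 8.5% → €0.31
LED flashlight €21.15: general merchandise → 5% → €1.06
Desk lamp €64.84: furniture → 9.75% → €6.32
Rain jacket €85.86: clothing and footwear → 0% → €0.00
Area rug (5x8) €169.27: furniture → 9.75% → €16.50
Scented candle €9.15: general merchandise → 5% → €0.46
Wireless router €64.64: electronics → 6% → €3.88
Total tax = €1.37 + €1.23 + €12.25 + €76.32 + €0.31 + €1.06 + €6.32 + €16.50 + €0.46 + €3.88 = €119.70

€119.70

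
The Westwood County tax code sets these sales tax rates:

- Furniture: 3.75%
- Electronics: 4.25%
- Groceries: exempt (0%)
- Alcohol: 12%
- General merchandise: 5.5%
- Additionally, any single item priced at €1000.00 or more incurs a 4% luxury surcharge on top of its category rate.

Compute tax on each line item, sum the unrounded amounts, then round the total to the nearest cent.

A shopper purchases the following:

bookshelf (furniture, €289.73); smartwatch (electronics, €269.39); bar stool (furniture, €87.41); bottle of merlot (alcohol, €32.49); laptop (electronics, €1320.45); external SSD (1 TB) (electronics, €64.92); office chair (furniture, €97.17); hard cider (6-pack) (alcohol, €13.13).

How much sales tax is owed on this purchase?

€146.41

Bookshelf €289.73: furniture → 3.75% → €10.864875
Smartwatch €269.39: electronics → 4.25% → €11.449075
Bar stool €87.41: furniture → 3.75% → €3.277875
Bottle of merlot €32.49: alcohol → 12% → €3.8988
Laptop €1320.45: electronics → 4.25% + 4% surcharge = 8.25% → €108.937125
External SSD (1 TB) €64.92: electronics → 4.25% → €2.7591
Office chair €97.17: furniture → 3.75% → €3.643875
Hard cider (6-pack) €13.13: alcohol → 12% → €1.5756
Unrounded tax sum = €146.406325 → €146.41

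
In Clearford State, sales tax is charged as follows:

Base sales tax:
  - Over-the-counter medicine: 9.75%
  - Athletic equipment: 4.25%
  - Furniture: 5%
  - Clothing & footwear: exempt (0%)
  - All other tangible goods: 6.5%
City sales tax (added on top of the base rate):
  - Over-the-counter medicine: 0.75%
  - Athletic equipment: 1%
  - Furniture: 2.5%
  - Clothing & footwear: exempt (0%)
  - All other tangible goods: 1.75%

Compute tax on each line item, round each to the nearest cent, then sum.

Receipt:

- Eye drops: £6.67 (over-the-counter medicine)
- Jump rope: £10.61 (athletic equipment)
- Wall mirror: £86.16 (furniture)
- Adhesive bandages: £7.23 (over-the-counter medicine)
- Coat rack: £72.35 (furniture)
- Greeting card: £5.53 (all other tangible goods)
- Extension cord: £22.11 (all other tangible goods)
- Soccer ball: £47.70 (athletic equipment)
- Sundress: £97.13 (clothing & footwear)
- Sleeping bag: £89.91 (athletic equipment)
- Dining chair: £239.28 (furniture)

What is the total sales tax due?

£41.36

Eye drops £6.67: over-the-counter medicine → 9.75% + 0.75% city = 10.5% → £0.70
Jump rope £10.61: athletic equipment → 4.25% + 1% city = 5.25% → £0.56
Wall mirror £86.16: furniture → 5% + 2.5% city = 7.5% → £6.46
Adhesive bandages £7.23: over-the-counter medicine → 9.75% + 0.75% city = 10.5% → £0.76
Coat rack £72.35: furniture → 5% + 2.5% city = 7.5% → £5.43
Greeting card £5.53: all other tangible goods → 6.5% + 1.75% city = 8.25% → £0.46
Extension cord £22.11: all other tangible goods → 6.5% + 1.75% city = 8.25% → £1.82
Soccer ball £47.70: athletic equipment → 4.25% + 1% city = 5.25% → £2.50
Sundress £97.13: clothing & footwear → 0% + 0% city = 0% → £0.00
Sleeping bag £89.91: athletic equipment → 4.25% + 1% city = 5.25% → £4.72
Dining chair £239.28: furniture → 5% + 2.5% city = 7.5% → £17.95
Total tax = £0.70 + £0.56 + £6.46 + £0.76 + £5.43 + £0.46 + £1.82 + £2.50 + £4.72 + £17.95 = £41.36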